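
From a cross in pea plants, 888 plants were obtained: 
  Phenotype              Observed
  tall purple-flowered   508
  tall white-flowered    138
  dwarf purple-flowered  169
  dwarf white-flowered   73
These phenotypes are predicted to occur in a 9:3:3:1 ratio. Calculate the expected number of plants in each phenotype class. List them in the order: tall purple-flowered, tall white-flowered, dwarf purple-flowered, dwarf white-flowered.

The 9:3:3:1 ratio has 16 parts, so with N = 888 the expected counts are:
  tall purple-flowered: 888 × 9/16 = 499.5
  tall white-flowered: 888 × 3/16 = 166.5
  dwarf purple-flowered: 888 × 3/16 = 166.5
  dwarf white-flowered: 888 × 1/16 = 55.5

499.5, 166.5, 166.5, 55.5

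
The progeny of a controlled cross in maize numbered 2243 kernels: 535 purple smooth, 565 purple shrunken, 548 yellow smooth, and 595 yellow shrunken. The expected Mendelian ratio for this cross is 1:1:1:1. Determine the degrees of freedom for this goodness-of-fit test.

A goodness-of-fit test with 4 phenotype classes has df = 4 − 1 = 3.

3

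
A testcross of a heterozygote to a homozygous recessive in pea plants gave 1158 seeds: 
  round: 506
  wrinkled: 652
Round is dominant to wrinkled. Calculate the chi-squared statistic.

A testcross of a heterozygote (Aa × aa) gives a 1:1 phenotypic ratio.
Under the 1:1 hypothesis (Σ ratio = 2, N = 1158):
  round: 1158 × 1/2 = 579
  wrinkled: 1158 × 1/2 = 579
χ² = Σ (O − E)² / E
  round: (506 − 579)² / 579 = 9.2038
  wrinkled: (652 − 579)² / 579 = 9.2038
χ² = 9.2038 + 9.2038 = 18.4076 ≈ 18.408

18.408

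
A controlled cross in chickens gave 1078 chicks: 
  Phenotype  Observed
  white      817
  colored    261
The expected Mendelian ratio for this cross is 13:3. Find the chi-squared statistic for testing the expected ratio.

Under the 13:3 hypothesis (Σ ratio = 16, N = 1078):
  white: 1078 × 13/16 = 875.875
  colored: 1078 × 3/16 = 202.125
χ² = Σ (O − E)² / E
  white: (817 − 875.875)² / 875.875 = 3.9575
  colored: (261 − 202.125)² / 202.125 = 17.1491
χ² = 3.9575 + 17.1491 = 21.1066 ≈ 21.107

21.107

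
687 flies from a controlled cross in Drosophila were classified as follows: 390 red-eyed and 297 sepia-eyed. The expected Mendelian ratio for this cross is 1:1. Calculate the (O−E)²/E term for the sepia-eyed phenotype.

Under the 1:1 hypothesis (Σ ratio = 2, N = 687):
  red-eyed: 687 × 1/2 = 343.5
  sepia-eyed: 687 × 1/2 = 343.5
Contribution of sepia-eyed: (297 − 343.5)² / 343.5 = 6.2948

6.295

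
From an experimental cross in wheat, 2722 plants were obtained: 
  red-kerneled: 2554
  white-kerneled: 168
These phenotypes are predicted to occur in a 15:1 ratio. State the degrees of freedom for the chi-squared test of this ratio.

A goodness-of-fit test with 2 phenotype classes has df = 2 − 1 = 1.

1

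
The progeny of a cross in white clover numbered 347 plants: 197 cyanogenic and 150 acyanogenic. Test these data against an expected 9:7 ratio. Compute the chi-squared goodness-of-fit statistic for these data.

Expected counts for N = 347 under a 9:7 ratio (total parts = 16):
  cyanogenic: 347 × 9/16 = 195.1875
  acyanogenic: 347 × 7/16 = 151.8125
χ² = Σ (O − E)² / E
  cyanogenic: (197 − 195.1875)² / 195.1875 = 0.0168
  acyanogenic: (150 − 151.8125)² / 151.8125 = 0.0216
χ² = 0.0168 + 0.0216 = 0.0384 ≈ 0.038

0.038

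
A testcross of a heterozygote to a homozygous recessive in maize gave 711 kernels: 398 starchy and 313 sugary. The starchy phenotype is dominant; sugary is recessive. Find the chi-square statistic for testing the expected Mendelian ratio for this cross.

A testcross of a heterozygote (Aa × aa) gives a 1:1 phenotypic ratio.
Expected counts for N = 711 under a 1:1 ratio (total parts = 2):
  starchy: 711 × 1/2 = 355.5
  sugary: 711 × 1/2 = 355.5
χ² = Σ (O − E)² / E
  starchy: (398 − 355.5)² / 355.5 = 5.0809
  sugary: (313 − 355.5)² / 355.5 = 5.0809
χ² = 5.0809 + 5.0809 = 10.1618 ≈ 10.162

10.162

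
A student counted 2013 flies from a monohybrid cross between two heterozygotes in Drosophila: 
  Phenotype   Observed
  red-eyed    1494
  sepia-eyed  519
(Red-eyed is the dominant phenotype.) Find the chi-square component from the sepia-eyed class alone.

0.493

For a monohybrid cross between heterozygotes with complete dominance, the expected phenotypic ratio is 3:1.
The 3:1 ratio has 4 parts, so with N = 2013 the expected counts are:
  red-eyed: 2013 × 3/4 = 1509.75
  sepia-eyed: 2013 × 1/4 = 503.25
Contribution of sepia-eyed: (519 − 503.25)² / 503.25 = 0.4929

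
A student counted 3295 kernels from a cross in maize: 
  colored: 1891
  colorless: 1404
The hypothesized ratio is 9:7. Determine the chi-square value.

Under the 9:7 hypothesis (Σ ratio = 16, N = 3295):
  colored: 3295 × 9/16 = 1853.4375
  colorless: 3295 × 7/16 = 1441.5625
χ² = Σ (O − E)² / E
  colored: (1891 − 1853.4375)² / 1853.4375 = 0.7613
  colorless: (1404 − 1441.5625)² / 1441.5625 = 0.9788
χ² = 0.7613 + 0.9788 = 1.7401 ≈ 1.740

1.740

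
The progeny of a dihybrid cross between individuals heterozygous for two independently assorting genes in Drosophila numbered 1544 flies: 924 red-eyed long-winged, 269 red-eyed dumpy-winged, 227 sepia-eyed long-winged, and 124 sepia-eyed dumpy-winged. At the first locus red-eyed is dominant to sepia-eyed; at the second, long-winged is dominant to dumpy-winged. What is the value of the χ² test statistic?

A dihybrid F₂ with independent assortment and complete dominance at both loci gives a 9:3:3:1 phenotypic ratio.
The 9:3:3:1 ratio has 16 parts, so with N = 1544 the expected counts are:
  red-eyed long-winged: 1544 × 9/16 = 868.5
  red-eyed dumpy-winged: 1544 × 3/16 = 289.5
  sepia-eyed long-winged: 1544 × 3/16 = 289.5
  sepia-eyed dumpy-winged: 1544 × 1/16 = 96.5
χ² = Σ (O − E)² / E
  red-eyed long-winged: (924 − 868.5)² / 868.5 = 3.5466
  red-eyed dumpy-winged: (269 − 289.5)² / 289.5 = 1.4516
  sepia-eyed long-winged: (227 − 289.5)² / 289.5 = 13.4931
  sepia-eyed dumpy-winged: (124 − 96.5)² / 96.5 = 7.8368
χ² = 3.5466 + 1.4516 + 13.4931 + 7.8368 = 26.3281 ≈ 26.328

26.328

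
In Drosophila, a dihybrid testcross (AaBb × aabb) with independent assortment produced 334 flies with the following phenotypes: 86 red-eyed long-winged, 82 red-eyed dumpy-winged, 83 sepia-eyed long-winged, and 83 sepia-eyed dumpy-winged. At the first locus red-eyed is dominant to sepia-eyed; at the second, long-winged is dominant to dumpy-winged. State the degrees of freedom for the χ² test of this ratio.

A dihybrid testcross with independent assortment gives a 1:1:1:1 ratio.
A goodness-of-fit test with 4 phenotype classes has df = 4 − 1 = 3.

3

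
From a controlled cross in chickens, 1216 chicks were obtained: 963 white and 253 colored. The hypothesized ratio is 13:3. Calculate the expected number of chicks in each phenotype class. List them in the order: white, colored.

988, 228

The 13:3 ratio has 16 parts, so with N = 1216 the expected counts are:
  white: 1216 × 13/16 = 988
  colored: 1216 × 3/16 = 228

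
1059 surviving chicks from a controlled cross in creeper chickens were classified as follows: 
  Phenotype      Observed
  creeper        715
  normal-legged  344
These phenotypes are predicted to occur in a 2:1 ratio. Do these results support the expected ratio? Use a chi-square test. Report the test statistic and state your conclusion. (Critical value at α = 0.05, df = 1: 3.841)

Total ratio parts = 3. Expected numbers out of 1059:
  creeper: 1059 × 2/3 = 706
  normal-legged: 1059 × 1/3 = 353
χ² = Σ (O − E)² / E
  creeper: (715 − 706)² / 706 = 0.1147
  normal-legged: (344 − 353)² / 353 = 0.2295
χ² = 0.1147 + 0.2295 = 0.3442 ≈ 0.344
Degrees of freedom = 2 − 1 = 1; critical value at α = 0.05 is 3.841.
Since 0.344 < 3.841, we fail to reject the null hypothesis — the data are consistent with the 2:1 ratio.

0.344; consistent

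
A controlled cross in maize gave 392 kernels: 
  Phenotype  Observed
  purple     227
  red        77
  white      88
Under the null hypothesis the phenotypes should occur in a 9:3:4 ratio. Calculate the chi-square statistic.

1.379

Total ratio parts = 16. Expected numbers out of 392:
  purple: 392 × 9/16 = 220.5
  red: 392 × 3/16 = 73.5
  white: 392 × 4/16 = 98
χ² = Σ (O − E)² / E
  purple: (227 − 220.5)² / 220.5 = 0.1916
  red: (77 − 73.5)² / 73.5 = 0.1667
  white: (88 − 98)² / 98 = 1.0204
χ² = 0.1916 + 0.1667 + 1.0204 = 1.3787 ≈ 1.379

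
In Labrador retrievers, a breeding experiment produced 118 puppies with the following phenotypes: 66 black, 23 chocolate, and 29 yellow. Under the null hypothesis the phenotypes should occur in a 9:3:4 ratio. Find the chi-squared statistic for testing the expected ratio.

0.045

Total ratio parts = 16. Expected numbers out of 118:
  black: 118 × 9/16 = 66.375
  chocolate: 118 × 3/16 = 22.125
  yellow: 118 × 4/16 = 29.5
χ² = Σ (O − E)² / E
  black: (66 − 66.375)² / 66.375 = 0.0021
  chocolate: (23 − 22.125)² / 22.125 = 0.0346
  yellow: (29 − 29.5)² / 29.5 = 0.0085
χ² = 0.0021 + 0.0346 + 0.0085 = 0.0452 ≈ 0.045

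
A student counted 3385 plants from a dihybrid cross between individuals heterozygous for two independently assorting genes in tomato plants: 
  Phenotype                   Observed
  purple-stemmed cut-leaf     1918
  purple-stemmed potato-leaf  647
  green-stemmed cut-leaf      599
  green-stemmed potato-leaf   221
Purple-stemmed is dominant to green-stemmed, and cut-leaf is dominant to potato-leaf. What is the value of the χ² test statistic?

2.769

A dihybrid F₂ with independent assortment and complete dominance at both loci gives a 9:3:3:1 phenotypic ratio.
Under the 9:3:3:1 hypothesis (Σ ratio = 16, N = 3385):
  purple-stemmed cut-leaf: 3385 × 9/16 = 1904.0625
  purple-stemmed potato-leaf: 3385 × 3/16 = 634.6875
  green-stemmed cut-leaf: 3385 × 3/16 = 634.6875
  green-stemmed potato-leaf: 3385 × 1/16 = 211.5625
χ² = Σ (O − E)² / E
  purple-stemmed cut-leaf: (1918 − 1904.0625)² / 1904.0625 = 0.1020
  purple-stemmed potato-leaf: (647 − 634.6875)² / 634.6875 = 0.2389
  green-stemmed cut-leaf: (599 − 634.6875)² / 634.6875 = 2.0067
  green-stemmed potato-leaf: (221 − 211.5625)² / 211.5625 = 0.4210
χ² = 0.1020 + 0.2389 + 2.0067 + 0.4210 = 2.7686 ≈ 2.769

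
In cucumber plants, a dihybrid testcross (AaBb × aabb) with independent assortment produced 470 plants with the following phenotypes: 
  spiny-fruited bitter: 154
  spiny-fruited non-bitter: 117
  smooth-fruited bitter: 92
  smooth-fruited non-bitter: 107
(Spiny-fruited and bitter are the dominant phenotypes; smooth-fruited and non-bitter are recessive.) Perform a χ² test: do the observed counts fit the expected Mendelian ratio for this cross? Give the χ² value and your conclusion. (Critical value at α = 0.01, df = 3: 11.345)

17.813; not consistent

A dihybrid testcross with independent assortment gives a 1:1:1:1 ratio.
Total ratio parts = 4. Expected numbers out of 470:
  spiny-fruited bitter: 470 × 1/4 = 117.5
  spiny-fruited non-bitter: 470 × 1/4 = 117.5
  smooth-fruited bitter: 470 × 1/4 = 117.5
  smooth-fruited non-bitter: 470 × 1/4 = 117.5
χ² = Σ (O − E)² / E
  spiny-fruited bitter: (154 − 117.5)² / 117.5 = 11.3383
  spiny-fruited non-bitter: (117 − 117.5)² / 117.5 = 0.0021
  smooth-fruited bitter: (92 − 117.5)² / 117.5 = 5.5340
  smooth-fruited non-bitter: (107 − 117.5)² / 117.5 = 0.9383
χ² = 11.3383 + 0.0021 + 5.5340 + 0.9383 = 17.8127 ≈ 17.813
Degrees of freedom = 4 − 1 = 3; critical value at α = 0.01 is 11.345.
Since 17.813 > 11.345, we reject the null hypothesis — the data do not fit the 1:1:1:1 ratio.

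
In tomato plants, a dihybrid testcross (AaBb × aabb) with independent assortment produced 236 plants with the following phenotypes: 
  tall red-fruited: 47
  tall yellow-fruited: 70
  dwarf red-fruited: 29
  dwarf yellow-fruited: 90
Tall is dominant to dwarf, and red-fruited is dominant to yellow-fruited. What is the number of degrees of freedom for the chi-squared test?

3

A dihybrid testcross with independent assortment gives a 1:1:1:1 ratio.
A goodness-of-fit test with 4 phenotype classes has df = 4 − 1 = 3.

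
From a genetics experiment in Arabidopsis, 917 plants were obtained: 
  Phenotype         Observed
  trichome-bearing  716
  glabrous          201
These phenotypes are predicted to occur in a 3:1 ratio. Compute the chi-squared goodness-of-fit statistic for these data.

The 3:1 ratio has 4 parts, so with N = 917 the expected counts are:
  trichome-bearing: 917 × 3/4 = 687.75
  glabrous: 917 × 1/4 = 229.25
χ² = Σ (O − E)² / E
  trichome-bearing: (716 − 687.75)² / 687.75 = 1.1604
  glabrous: (201 − 229.25)² / 229.25 = 3.4812
χ² = 1.1604 + 3.4812 = 4.6416 ≈ 4.642

4.642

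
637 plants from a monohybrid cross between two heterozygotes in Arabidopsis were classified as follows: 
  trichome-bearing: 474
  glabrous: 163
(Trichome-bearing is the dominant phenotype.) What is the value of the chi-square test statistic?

For a monohybrid cross between heterozygotes with complete dominance, the expected phenotypic ratio is 3:1.
The 3:1 ratio has 4 parts, so with N = 637 the expected counts are:
  trichome-bearing: 637 × 3/4 = 477.75
  glabrous: 637 × 1/4 = 159.25
χ² = Σ (O − E)² / E
  trichome-bearing: (474 − 477.75)² / 477.75 = 0.0294
  glabrous: (163 − 159.25)² / 159.25 = 0.0883
χ² = 0.0294 + 0.0883 = 0.1177 ≈ 0.118

0.118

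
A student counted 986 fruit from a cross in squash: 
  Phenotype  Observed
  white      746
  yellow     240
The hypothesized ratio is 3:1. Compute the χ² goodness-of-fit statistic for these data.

Under the 3:1 hypothesis (Σ ratio = 4, N = 986):
  white: 986 × 3/4 = 739.5
  yellow: 986 × 1/4 = 246.5
χ² = Σ (O − E)² / E
  white: (746 − 739.5)² / 739.5 = 0.0571
  yellow: (240 − 246.5)² / 246.5 = 0.1714
χ² = 0.0571 + 0.1714 = 0.2285 ≈ 0.229

0.229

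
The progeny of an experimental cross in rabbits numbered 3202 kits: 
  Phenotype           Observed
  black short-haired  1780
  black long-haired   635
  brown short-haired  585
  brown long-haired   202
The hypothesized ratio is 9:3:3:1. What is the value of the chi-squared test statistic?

Expected counts for N = 3202 under a 9:3:3:1 ratio (total parts = 16):
  black short-haired: 3202 × 9/16 = 1801.125
  black long-haired: 3202 × 3/16 = 600.375
  brown short-haired: 3202 × 3/16 = 600.375
  brown long-haired: 3202 × 1/16 = 200.125
χ² = Σ (O − E)² / E
  black short-haired: (1780 − 1801.125)² / 1801.125 = 0.2478
  black long-haired: (635 − 600.375)² / 600.375 = 1.9969
  brown short-haired: (585 − 600.375)² / 600.375 = 0.3937
  brown long-haired: (202 − 200.125)² / 200.125 = 0.0176
χ² = 0.2478 + 1.9969 + 0.3937 + 0.0176 = 2.656

2.656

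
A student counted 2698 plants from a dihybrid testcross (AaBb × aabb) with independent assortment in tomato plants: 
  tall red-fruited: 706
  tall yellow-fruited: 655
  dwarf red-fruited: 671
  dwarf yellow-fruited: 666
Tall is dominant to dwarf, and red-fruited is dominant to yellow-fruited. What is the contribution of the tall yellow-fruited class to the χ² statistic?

A dihybrid testcross with independent assortment gives a 1:1:1:1 ratio.
The 1:1:1:1 ratio has 4 parts, so with N = 2698 the expected counts are:
  tall red-fruited: 2698 × 1/4 = 674.5
  tall yellow-fruited: 2698 × 1/4 = 674.5
  dwarf red-fruited: 2698 × 1/4 = 674.5
  dwarf yellow-fruited: 2698 × 1/4 = 674.5
Contribution of tall yellow-fruited: (655 − 674.5)² / 674.5 = 0.5638

0.564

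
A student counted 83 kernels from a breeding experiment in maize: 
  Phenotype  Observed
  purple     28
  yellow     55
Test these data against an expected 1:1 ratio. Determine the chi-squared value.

Total ratio parts = 2. Expected numbers out of 83:
  purple: 83 × 1/2 = 41.5
  yellow: 83 × 1/2 = 41.5
χ² = Σ (O − E)² / E
  purple: (28 − 41.5)² / 41.5 = 4.3916
  yellow: (55 − 41.5)² / 41.5 = 4.3916
χ² = 4.3916 + 4.3916 = 8.7832 ≈ 8.783

8.783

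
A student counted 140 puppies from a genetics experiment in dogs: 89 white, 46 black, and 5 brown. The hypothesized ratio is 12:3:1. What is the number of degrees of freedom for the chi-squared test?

2

A goodness-of-fit test with 3 phenotype classes has df = 3 − 1 = 2.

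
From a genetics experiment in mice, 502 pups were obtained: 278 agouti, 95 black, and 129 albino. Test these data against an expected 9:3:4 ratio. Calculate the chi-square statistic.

Expected counts for N = 502 under a 9:3:4 ratio (total parts = 16):
  agouti: 502 × 9/16 = 282.375
  black: 502 × 3/16 = 94.125
  albino: 502 × 4/16 = 125.5
χ² = Σ (O − E)² / E
  agouti: (278 − 282.375)² / 282.375 = 0.0678
  black: (95 − 94.125)² / 94.125 = 0.0081
  albino: (129 − 125.5)² / 125.5 = 0.0976
χ² = 0.0678 + 0.0081 + 0.0976 = 0.1735 ≈ 0.174

0.174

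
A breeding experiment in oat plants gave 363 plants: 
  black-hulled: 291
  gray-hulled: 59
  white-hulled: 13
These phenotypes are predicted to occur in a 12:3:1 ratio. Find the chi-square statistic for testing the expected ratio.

The 12:3:1 ratio has 16 parts, so with N = 363 the expected counts are:
  black-hulled: 363 × 12/16 = 272.25
  gray-hulled: 363 × 3/16 = 68.0625
  white-hulled: 363 × 1/16 = 22.6875
χ² = Σ (O − E)² / E
  black-hulled: (291 − 272.25)² / 272.25 = 1.2913
  gray-hulled: (59 − 68.0625)² / 68.0625 = 1.2067
  white-hulled: (13 − 22.6875)² / 22.6875 = 4.1365
χ² = 1.2913 + 1.2067 + 4.1365 = 6.6345 ≈ 6.635

6.635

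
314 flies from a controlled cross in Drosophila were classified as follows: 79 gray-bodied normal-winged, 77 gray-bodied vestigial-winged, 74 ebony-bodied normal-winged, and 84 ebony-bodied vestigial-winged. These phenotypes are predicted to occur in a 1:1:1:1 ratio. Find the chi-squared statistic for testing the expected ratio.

Expected counts for N = 314 under a 1:1:1:1 ratio (total parts = 4):
  gray-bodied normal-winged: 314 × 1/4 = 78.5
  gray-bodied vestigial-winged: 314 × 1/4 = 78.5
  ebony-bodied normal-winged: 314 × 1/4 = 78.5
  ebony-bodied vestigial-winged: 314 × 1/4 = 78.5
χ² = Σ (O − E)² / E
  gray-bodied normal-winged: (79 − 78.5)² / 78.5 = 0.0032
  gray-bodied vestigial-winged: (77 − 78.5)² / 78.5 = 0.0287
  ebony-bodied normal-winged: (74 − 78.5)² / 78.5 = 0.2580
  ebony-bodied vestigial-winged: (84 − 78.5)² / 78.5 = 0.3854
χ² = 0.0032 + 0.0287 + 0.2580 + 0.3854 = 0.6753 ≈ 0.675

0.675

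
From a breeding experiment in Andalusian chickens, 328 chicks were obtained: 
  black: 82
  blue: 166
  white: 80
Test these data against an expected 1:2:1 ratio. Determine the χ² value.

Under the 1:2:1 hypothesis (Σ ratio = 4, N = 328):
  black: 328 × 1/4 = 82
  blue: 328 × 2/4 = 164
  white: 328 × 1/4 = 82
χ² = Σ (O − E)² / E
  black: (82 − 82)² / 82 = 0.0000
  blue: (166 − 164)² / 164 = 0.0244
  white: (80 − 82)² / 82 = 0.0488
χ² = 0.0000 + 0.0244 + 0.0488 = 0.0732 ≈ 0.073

0.073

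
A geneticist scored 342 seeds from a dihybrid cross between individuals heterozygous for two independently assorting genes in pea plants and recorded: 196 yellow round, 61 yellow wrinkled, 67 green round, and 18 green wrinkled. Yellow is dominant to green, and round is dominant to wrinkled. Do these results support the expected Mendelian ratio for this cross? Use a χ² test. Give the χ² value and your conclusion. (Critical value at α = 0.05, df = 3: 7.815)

A dihybrid F₂ with independent assortment and complete dominance at both loci gives a 9:3:3:1 phenotypic ratio.
Under the 9:3:3:1 hypothesis (Σ ratio = 16, N = 342):
  yellow round: 342 × 9/16 = 192.375
  yellow wrinkled: 342 × 3/16 = 64.125
  green round: 342 × 3/16 = 64.125
  green wrinkled: 342 × 1/16 = 21.375
χ² = Σ (O − E)² / E
  yellow round: (196 − 192.375)² / 192.375 = 0.0683
  yellow wrinkled: (61 − 64.125)² / 64.125 = 0.1523
  green round: (67 − 64.125)² / 64.125 = 0.1289
  green wrinkled: (18 − 21.375)² / 21.375 = 0.5329
χ² = 0.0683 + 0.1523 + 0.1289 + 0.5329 = 0.8824 ≈ 0.882
Degrees of freedom = 4 − 1 = 3; critical value at α = 0.05 is 7.815.
Since 0.882 < 7.815, we fail to reject the null hypothesis — the data are consistent with the 9:3:3:1 ratio.

0.882; consistent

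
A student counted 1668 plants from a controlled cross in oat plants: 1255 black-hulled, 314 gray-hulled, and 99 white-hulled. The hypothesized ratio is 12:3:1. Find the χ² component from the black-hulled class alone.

0.013

Total ratio parts = 16. Expected numbers out of 1668:
  black-hulled: 1668 × 12/16 = 1251
  gray-hulled: 1668 × 3/16 = 312.75
  white-hulled: 1668 × 1/16 = 104.25
Contribution of black-hulled: (1255 − 1251)² / 1251 = 0.0128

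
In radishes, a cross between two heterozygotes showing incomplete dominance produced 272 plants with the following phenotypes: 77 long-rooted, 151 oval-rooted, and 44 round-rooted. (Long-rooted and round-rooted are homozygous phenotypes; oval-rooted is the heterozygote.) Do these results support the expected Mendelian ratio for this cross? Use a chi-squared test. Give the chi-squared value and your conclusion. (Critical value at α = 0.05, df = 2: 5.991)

With incomplete dominance, a heterozygote × heterozygote cross gives a 1:2:1 phenotypic ratio.
Under the 1:2:1 hypothesis (Σ ratio = 4, N = 272):
  long-rooted: 272 × 1/4 = 68
  oval-rooted: 272 × 2/4 = 136
  round-rooted: 272 × 1/4 = 68
χ² = Σ (O − E)² / E
  long-rooted: (77 − 68)² / 68 = 1.1912
  oval-rooted: (151 − 136)² / 136 = 1.6544
  round-rooted: (44 − 68)² / 68 = 8.4706
χ² = 1.1912 + 1.6544 + 8.4706 = 11.3162 ≈ 11.316
Degrees of freedom = 3 − 1 = 2; critical value at α = 0.05 is 5.991.
Since 11.316 > 5.991, we reject the null hypothesis — the data do not fit the 1:2:1 ratio.

11.316; not consistent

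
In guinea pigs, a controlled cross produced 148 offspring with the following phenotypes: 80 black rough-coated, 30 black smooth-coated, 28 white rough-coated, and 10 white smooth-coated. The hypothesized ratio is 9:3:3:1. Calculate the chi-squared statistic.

0.372

Under the 9:3:3:1 hypothesis (Σ ratio = 16, N = 148):
  black rough-coated: 148 × 9/16 = 83.25
  black smooth-coated: 148 × 3/16 = 27.75
  white rough-coated: 148 × 3/16 = 27.75
  white smooth-coated: 148 × 1/16 = 9.25
χ² = Σ (O − E)² / E
  black rough-coated: (80 − 83.25)² / 83.25 = 0.1269
  black smooth-coated: (30 − 27.75)² / 27.75 = 0.1824
  white rough-coated: (28 − 27.75)² / 27.75 = 0.0023
  white smooth-coated: (10 − 9.25)² / 9.25 = 0.0608
χ² = 0.1269 + 0.1824 + 0.0023 + 0.0608 = 0.3724 ≈ 0.372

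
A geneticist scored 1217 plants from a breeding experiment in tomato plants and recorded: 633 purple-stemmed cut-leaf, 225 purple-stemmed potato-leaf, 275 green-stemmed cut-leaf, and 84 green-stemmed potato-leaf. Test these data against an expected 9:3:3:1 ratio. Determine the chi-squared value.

14.360

Under the 9:3:3:1 hypothesis (Σ ratio = 16, N = 1217):
  purple-stemmed cut-leaf: 1217 × 9/16 = 684.5625
  purple-stemmed potato-leaf: 1217 × 3/16 = 228.1875
  green-stemmed cut-leaf: 1217 × 3/16 = 228.1875
  green-stemmed potato-leaf: 1217 × 1/16 = 76.0625
χ² = Σ (O − E)² / E
  purple-stemmed cut-leaf: (633 − 684.5625)² / 684.5625 = 3.8838
  purple-stemmed potato-leaf: (225 − 228.1875)² / 228.1875 = 0.0445
  green-stemmed cut-leaf: (275 − 228.1875)² / 228.1875 = 9.6036
  green-stemmed potato-leaf: (84 − 76.0625)² / 76.0625 = 0.8283
χ² = 3.8838 + 0.0445 + 9.6036 + 0.8283 = 14.3602 ≈ 14.360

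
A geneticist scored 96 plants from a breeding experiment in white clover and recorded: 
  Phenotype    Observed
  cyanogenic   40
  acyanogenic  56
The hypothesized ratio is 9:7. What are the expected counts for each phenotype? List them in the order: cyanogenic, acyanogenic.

Expected counts for N = 96 under a 9:7 ratio (total parts = 16):
  cyanogenic: 96 × 9/16 = 54
  acyanogenic: 96 × 7/16 = 42

54, 42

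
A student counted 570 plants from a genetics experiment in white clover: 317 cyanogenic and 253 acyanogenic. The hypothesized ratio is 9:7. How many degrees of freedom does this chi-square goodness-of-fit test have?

A goodness-of-fit test with 2 phenotype classes has df = 2 − 1 = 1.

1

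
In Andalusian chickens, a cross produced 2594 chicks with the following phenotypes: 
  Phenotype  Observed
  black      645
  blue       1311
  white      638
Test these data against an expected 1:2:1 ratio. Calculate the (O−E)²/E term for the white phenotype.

Expected counts for N = 2594 under a 1:2:1 ratio (total parts = 4):
  black: 2594 × 1/4 = 648.5
  blue: 2594 × 2/4 = 1297
  white: 2594 × 1/4 = 648.5
Contribution of white: (638 − 648.5)² / 648.5 = 0.1700

0.170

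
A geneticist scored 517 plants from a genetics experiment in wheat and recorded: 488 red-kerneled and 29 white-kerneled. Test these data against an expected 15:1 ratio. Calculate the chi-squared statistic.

Expected counts for N = 517 under a 15:1 ratio (total parts = 16):
  red-kerneled: 517 × 15/16 = 484.6875
  white-kerneled: 517 × 1/16 = 32.3125
χ² = Σ (O − E)² / E
  red-kerneled: (488 − 484.6875)² / 484.6875 = 0.0226
  white-kerneled: (29 − 32.3125)² / 32.3125 = 0.3396
χ² = 0.0226 + 0.3396 = 0.3622 ≈ 0.362

0.362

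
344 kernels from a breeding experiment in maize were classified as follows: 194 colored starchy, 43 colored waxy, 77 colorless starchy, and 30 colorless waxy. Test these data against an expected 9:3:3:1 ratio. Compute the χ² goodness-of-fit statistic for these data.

12.951

Total ratio parts = 16. Expected numbers out of 344:
  colored starchy: 344 × 9/16 = 193.5
  colored waxy: 344 × 3/16 = 64.5
  colorless starchy: 344 × 3/16 = 64.5
  colorless waxy: 344 × 1/16 = 21.5
χ² = Σ (O − E)² / E
  colored starchy: (194 − 193.5)² / 193.5 = 0.0013
  colored waxy: (43 − 64.5)² / 64.5 = 7.1667
  colorless starchy: (77 − 64.5)² / 64.5 = 2.4225
  colorless waxy: (30 − 21.5)² / 21.5 = 3.3605
χ² = 0.0013 + 7.1667 + 2.4225 + 3.3605 = 12.951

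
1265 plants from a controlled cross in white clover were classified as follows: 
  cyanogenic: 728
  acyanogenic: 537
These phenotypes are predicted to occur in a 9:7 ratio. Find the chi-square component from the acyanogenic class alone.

0.488

Total ratio parts = 16. Expected numbers out of 1265:
  cyanogenic: 1265 × 9/16 = 711.5625
  acyanogenic: 1265 × 7/16 = 553.4375
Contribution of acyanogenic: (537 − 553.4375)² / 553.4375 = 0.4882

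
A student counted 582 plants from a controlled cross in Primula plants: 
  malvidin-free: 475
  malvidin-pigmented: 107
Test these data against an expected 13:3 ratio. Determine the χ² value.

Under the 13:3 hypothesis (Σ ratio = 16, N = 582):
  malvidin-free: 582 × 13/16 = 472.875
  malvidin-pigmented: 582 × 3/16 = 109.125
χ² = Σ (O − E)² / E
  malvidin-free: (475 − 472.875)² / 472.875 = 0.0095
  malvidin-pigmented: (107 − 109.125)² / 109.125 = 0.0414
χ² = 0.0095 + 0.0414 = 0.0509 ≈ 0.051

0.051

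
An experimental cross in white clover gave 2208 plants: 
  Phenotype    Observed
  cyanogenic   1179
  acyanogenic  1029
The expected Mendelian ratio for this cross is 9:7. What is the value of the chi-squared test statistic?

7.304

The 9:7 ratio has 16 parts, so with N = 2208 the expected counts are:
  cyanogenic: 2208 × 9/16 = 1242
  acyanogenic: 2208 × 7/16 = 966
χ² = Σ (O − E)² / E
  cyanogenic: (1179 − 1242)² / 1242 = 3.1957
  acyanogenic: (1029 − 966)² / 966 = 4.1087
χ² = 3.1957 + 4.1087 = 7.3044 ≈ 7.304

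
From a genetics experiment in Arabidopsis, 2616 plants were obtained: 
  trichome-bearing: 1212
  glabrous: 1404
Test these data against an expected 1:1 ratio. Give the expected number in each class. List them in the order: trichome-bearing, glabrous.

1308, 1308

Under the 1:1 hypothesis (Σ ratio = 2, N = 2616):
  trichome-bearing: 2616 × 1/2 = 1308
  glabrous: 2616 × 1/2 = 1308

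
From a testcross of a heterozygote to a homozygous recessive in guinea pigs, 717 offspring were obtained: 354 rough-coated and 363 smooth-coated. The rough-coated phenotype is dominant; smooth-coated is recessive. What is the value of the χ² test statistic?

0.113

A testcross of a heterozygote (Aa × aa) gives a 1:1 phenotypic ratio.
Under the 1:1 hypothesis (Σ ratio = 2, N = 717):
  rough-coated: 717 × 1/2 = 358.5
  smooth-coated: 717 × 1/2 = 358.5
χ² = Σ (O − E)² / E
  rough-coated: (354 − 358.5)² / 358.5 = 0.0565
  smooth-coated: (363 − 358.5)² / 358.5 = 0.0565
χ² = 0.0565 + 0.0565 = 0.113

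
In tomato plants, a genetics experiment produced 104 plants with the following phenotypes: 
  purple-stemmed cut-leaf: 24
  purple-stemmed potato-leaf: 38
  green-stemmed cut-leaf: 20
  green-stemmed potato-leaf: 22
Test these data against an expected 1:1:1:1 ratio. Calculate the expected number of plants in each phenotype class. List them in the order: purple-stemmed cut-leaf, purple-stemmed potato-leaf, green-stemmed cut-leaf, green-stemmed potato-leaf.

26, 26, 26, 26

The 1:1:1:1 ratio has 4 parts, so with N = 104 the expected counts are:
  purple-stemmed cut-leaf: 104 × 1/4 = 26
  purple-stemmed potato-leaf: 104 × 1/4 = 26
  green-stemmed cut-leaf: 104 × 1/4 = 26
  green-stemmed potato-leaf: 104 × 1/4 = 26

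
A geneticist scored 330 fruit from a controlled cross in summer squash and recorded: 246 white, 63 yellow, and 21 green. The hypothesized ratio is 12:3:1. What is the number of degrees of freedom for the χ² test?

2

A goodness-of-fit test with 3 phenotype classes has df = 3 − 1 = 2.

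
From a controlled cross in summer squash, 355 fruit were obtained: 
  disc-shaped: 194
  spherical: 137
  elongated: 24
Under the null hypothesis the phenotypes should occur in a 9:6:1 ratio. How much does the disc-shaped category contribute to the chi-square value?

Under the 9:6:1 hypothesis (Σ ratio = 16, N = 355):
  disc-shaped: 355 × 9/16 = 199.6875
  spherical: 355 × 6/16 = 133.125
  elongated: 355 × 1/16 = 22.1875
Contribution of disc-shaped: (194 − 199.6875)² / 199.6875 = 0.1620

0.162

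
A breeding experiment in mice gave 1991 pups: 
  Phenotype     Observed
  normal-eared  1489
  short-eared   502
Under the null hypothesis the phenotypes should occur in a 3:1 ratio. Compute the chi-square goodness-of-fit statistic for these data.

0.048

Total ratio parts = 4. Expected numbers out of 1991:
  normal-eared: 1991 × 3/4 = 1493.25
  short-eared: 1991 × 1/4 = 497.75
χ² = Σ (O − E)² / E
  normal-eared: (1489 − 1493.25)² / 1493.25 = 0.0121
  short-eared: (502 − 497.75)² / 497.75 = 0.0363
χ² = 0.0121 + 0.0363 = 0.0484 ≈ 0.048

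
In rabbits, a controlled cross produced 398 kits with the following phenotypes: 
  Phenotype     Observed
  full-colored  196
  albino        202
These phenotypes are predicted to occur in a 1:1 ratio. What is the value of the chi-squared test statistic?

The 1:1 ratio has 2 parts, so with N = 398 the expected counts are:
  full-colored: 398 × 1/2 = 199
  albino: 398 × 1/2 = 199
χ² = Σ (O − E)² / E
  full-colored: (196 − 199)² / 199 = 0.0452
  albino: (202 − 199)² / 199 = 0.0452
χ² = 0.0452 + 0.0452 = 0.0904 ≈ 0.090

0.090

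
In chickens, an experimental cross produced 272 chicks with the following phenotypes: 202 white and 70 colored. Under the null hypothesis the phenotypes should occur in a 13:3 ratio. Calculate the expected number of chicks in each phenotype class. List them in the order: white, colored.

Total ratio parts = 16. Expected numbers out of 272:
  white: 272 × 13/16 = 221
  colored: 272 × 3/16 = 51

221, 51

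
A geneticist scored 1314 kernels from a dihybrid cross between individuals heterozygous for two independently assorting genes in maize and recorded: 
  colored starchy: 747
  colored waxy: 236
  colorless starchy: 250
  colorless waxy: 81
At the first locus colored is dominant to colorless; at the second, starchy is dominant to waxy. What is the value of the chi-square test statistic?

A dihybrid F₂ with independent assortment and complete dominance at both loci gives a 9:3:3:1 phenotypic ratio.
Under the 9:3:3:1 hypothesis (Σ ratio = 16, N = 1314):
  colored starchy: 1314 × 9/16 = 739.125
  colored waxy: 1314 × 3/16 = 246.375
  colorless starchy: 1314 × 3/16 = 246.375
  colorless waxy: 1314 × 1/16 = 82.125
χ² = Σ (O − E)² / E
  colored starchy: (747 − 739.125)² / 739.125 = 0.0839
  colored waxy: (236 − 246.375)² / 246.375 = 0.4369
  colorless starchy: (250 − 246.375)² / 246.375 = 0.0533
  colorless waxy: (81 − 82.125)² / 82.125 = 0.0154
χ² = 0.0839 + 0.4369 + 0.0533 + 0.0154 = 0.5895 ≈ 0.590

0.590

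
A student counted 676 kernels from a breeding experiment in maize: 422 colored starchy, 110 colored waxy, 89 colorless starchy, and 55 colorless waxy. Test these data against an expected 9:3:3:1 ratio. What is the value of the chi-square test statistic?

21.888

Total ratio parts = 16. Expected numbers out of 676:
  colored starchy: 676 × 9/16 = 380.25
  colored waxy: 676 × 3/16 = 126.75
  colorless starchy: 676 × 3/16 = 126.75
  colorless waxy: 676 × 1/16 = 42.25
χ² = Σ (O − E)² / E
  colored starchy: (422 − 380.25)² / 380.25 = 4.5840
  colored waxy: (110 − 126.75)² / 126.75 = 2.2135
  colorless starchy: (89 − 126.75)² / 126.75 = 11.2431
  colorless waxy: (55 − 42.25)² / 42.25 = 3.8476
χ² = 4.5840 + 2.2135 + 11.2431 + 3.8476 = 21.8882 ≈ 21.888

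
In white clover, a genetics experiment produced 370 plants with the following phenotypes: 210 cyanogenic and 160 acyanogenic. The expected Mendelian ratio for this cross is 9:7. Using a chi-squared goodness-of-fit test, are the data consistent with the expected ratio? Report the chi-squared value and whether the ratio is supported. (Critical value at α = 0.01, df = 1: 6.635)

Under the 9:7 hypothesis (Σ ratio = 16, N = 370):
  cyanogenic: 370 × 9/16 = 208.125
  acyanogenic: 370 × 7/16 = 161.875
χ² = Σ (O − E)² / E
  cyanogenic: (210 − 208.125)² / 208.125 = 0.0169
  acyanogenic: (160 − 161.875)² / 161.875 = 0.0217
χ² = 0.0169 + 0.0217 = 0.0386 ≈ 0.039
Degrees of freedom = 2 − 1 = 1; critical value at α = 0.01 is 6.635.
Since 0.039 < 6.635, we fail to reject the null hypothesis — the data are consistent with the 9:7 ratio.

0.039; consistent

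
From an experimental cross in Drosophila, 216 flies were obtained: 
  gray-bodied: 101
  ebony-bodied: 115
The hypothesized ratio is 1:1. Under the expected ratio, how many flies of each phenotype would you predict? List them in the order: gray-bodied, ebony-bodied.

108, 108

Under the 1:1 hypothesis (Σ ratio = 2, N = 216):
  gray-bodied: 216 × 1/2 = 108
  ebony-bodied: 216 × 1/2 = 108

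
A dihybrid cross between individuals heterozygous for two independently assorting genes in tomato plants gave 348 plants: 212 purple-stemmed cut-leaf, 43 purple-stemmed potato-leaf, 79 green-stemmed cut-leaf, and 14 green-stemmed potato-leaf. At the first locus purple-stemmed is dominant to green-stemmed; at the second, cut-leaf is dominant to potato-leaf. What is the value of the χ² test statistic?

14.595

A dihybrid F₂ with independent assortment and complete dominance at both loci gives a 9:3:3:1 phenotypic ratio.
Under the 9:3:3:1 hypothesis (Σ ratio = 16, N = 348):
  purple-stemmed cut-leaf: 348 × 9/16 = 195.75
  purple-stemmed potato-leaf: 348 × 3/16 = 65.25
  green-stemmed cut-leaf: 348 × 3/16 = 65.25
  green-stemmed potato-leaf: 348 × 1/16 = 21.75
χ² = Σ (O − E)² / E
  purple-stemmed cut-leaf: (212 − 195.75)² / 195.75 = 1.3490
  purple-stemmed potato-leaf: (43 − 65.25)² / 65.25 = 7.5872
  green-stemmed cut-leaf: (79 − 65.25)² / 65.25 = 2.8975
  green-stemmed potato-leaf: (14 − 21.75)² / 21.75 = 2.7615
χ² = 1.3490 + 7.5872 + 2.8975 + 2.7615 = 14.5952 ≈ 14.595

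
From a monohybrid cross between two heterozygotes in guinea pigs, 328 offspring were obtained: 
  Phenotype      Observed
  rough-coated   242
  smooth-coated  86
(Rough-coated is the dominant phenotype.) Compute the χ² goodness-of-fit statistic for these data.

0.260

For a monohybrid cross between heterozygotes with complete dominance, the expected phenotypic ratio is 3:1.
The 3:1 ratio has 4 parts, so with N = 328 the expected counts are:
  rough-coated: 328 × 3/4 = 246
  smooth-coated: 328 × 1/4 = 82
χ² = Σ (O − E)² / E
  rough-coated: (242 − 246)² / 246 = 0.0650
  smooth-coated: (86 − 82)² / 82 = 0.1951
χ² = 0.0650 + 0.1951 = 0.2601 ≈ 0.260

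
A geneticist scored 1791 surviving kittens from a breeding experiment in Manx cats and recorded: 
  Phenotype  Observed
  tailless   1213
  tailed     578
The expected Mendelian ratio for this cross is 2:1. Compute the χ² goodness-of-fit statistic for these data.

0.907

Under the 2:1 hypothesis (Σ ratio = 3, N = 1791):
  tailless: 1791 × 2/3 = 1194
  tailed: 1791 × 1/3 = 597
χ² = Σ (O − E)² / E
  tailless: (1213 − 1194)² / 1194 = 0.3023
  tailed: (578 − 597)² / 597 = 0.6047
χ² = 0.3023 + 0.6047 = 0.907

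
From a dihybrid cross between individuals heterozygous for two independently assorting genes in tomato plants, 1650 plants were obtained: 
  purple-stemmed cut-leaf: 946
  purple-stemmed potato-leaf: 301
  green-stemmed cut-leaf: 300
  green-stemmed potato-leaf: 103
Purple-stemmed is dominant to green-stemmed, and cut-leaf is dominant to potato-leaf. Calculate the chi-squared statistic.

0.855

A dihybrid F₂ with independent assortment and complete dominance at both loci gives a 9:3:3:1 phenotypic ratio.
Total ratio parts = 16. Expected numbers out of 1650:
  purple-stemmed cut-leaf: 1650 × 9/16 = 928.125
  purple-stemmed potato-leaf: 1650 × 3/16 = 309.375
  green-stemmed cut-leaf: 1650 × 3/16 = 309.375
  green-stemmed potato-leaf: 1650 × 1/16 = 103.125
χ² = Σ (O − E)² / E
  purple-stemmed cut-leaf: (946 − 928.125)² / 928.125 = 0.3443
  purple-stemmed potato-leaf: (301 − 309.375)² / 309.375 = 0.2267
  green-stemmed cut-leaf: (300 − 309.375)² / 309.375 = 0.2841
  green-stemmed potato-leaf: (103 − 103.125)² / 103.125 = 0.0002
χ² = 0.3443 + 0.2267 + 0.2841 + 0.0002 = 0.8553 ≈ 0.855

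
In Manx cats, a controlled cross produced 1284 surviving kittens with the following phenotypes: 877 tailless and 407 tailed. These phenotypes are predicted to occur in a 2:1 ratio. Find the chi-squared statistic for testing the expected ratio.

1.546

Expected counts for N = 1284 under a 2:1 ratio (total parts = 3):
  tailless: 1284 × 2/3 = 856
  tailed: 1284 × 1/3 = 428
χ² = Σ (O − E)² / E
  tailless: (877 − 856)² / 856 = 0.5152
  tailed: (407 − 428)² / 428 = 1.0304
χ² = 0.5152 + 1.0304 = 1.5456 ≈ 1.546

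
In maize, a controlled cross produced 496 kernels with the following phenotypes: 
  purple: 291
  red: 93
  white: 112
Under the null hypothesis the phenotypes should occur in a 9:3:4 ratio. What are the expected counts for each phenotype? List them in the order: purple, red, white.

279, 93, 124

The 9:3:4 ratio has 16 parts, so with N = 496 the expected counts are:
  purple: 496 × 9/16 = 279
  red: 496 × 3/16 = 93
  white: 496 × 4/16 = 124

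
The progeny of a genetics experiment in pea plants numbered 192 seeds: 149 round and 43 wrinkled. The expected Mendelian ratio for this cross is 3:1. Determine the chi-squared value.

Under the 3:1 hypothesis (Σ ratio = 4, N = 192):
  round: 192 × 3/4 = 144
  wrinkled: 192 × 1/4 = 48
χ² = Σ (O − E)² / E
  round: (149 − 144)² / 144 = 0.1736
  wrinkled: (43 − 48)² / 48 = 0.5208
χ² = 0.1736 + 0.5208 = 0.6944 ≈ 0.694

0.694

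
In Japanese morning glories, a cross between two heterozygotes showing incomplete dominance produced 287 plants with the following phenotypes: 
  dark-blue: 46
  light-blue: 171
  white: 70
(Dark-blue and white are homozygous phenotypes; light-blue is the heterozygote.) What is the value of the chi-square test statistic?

With incomplete dominance, a heterozygote × heterozygote cross gives a 1:2:1 phenotypic ratio.
Under the 1:2:1 hypothesis (Σ ratio = 4, N = 287):
  dark-blue: 287 × 1/4 = 71.75
  light-blue: 287 × 2/4 = 143.5
  white: 287 × 1/4 = 71.75
χ² = Σ (O − E)² / E
  dark-blue: (46 − 71.75)² / 71.75 = 9.2413
  light-blue: (171 − 143.5)² / 143.5 = 5.2700
  white: (70 − 71.75)² / 71.75 = 0.0427
χ² = 9.2413 + 5.2700 + 0.0427 = 14.554

14.554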